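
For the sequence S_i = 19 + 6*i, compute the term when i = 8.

S_8 = 19 + 6*8 = 19 + 48 = 67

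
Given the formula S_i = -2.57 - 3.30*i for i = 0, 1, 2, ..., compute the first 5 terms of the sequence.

This is an arithmetic sequence.
i=0: S_0 = -2.57 + -3.3*0 = -2.57
i=1: S_1 = -2.57 + -3.3*1 = -5.87
i=2: S_2 = -2.57 + -3.3*2 = -9.17
i=3: S_3 = -2.57 + -3.3*3 = -12.47
i=4: S_4 = -2.57 + -3.3*4 = -15.77
The first 5 terms are: [-2.57, -5.87, -9.17, -12.47, -15.77]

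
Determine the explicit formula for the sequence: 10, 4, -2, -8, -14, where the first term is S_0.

Check differences: 4 - 10 = -6
-2 - 4 = -6
Common difference d = -6.
First term a = 10.
Formula: S_i = 10 - 6*i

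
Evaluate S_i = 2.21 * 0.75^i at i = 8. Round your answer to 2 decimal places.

S_8 = 2.21 * 0.75^8 ≈ 2.21 * 0.1001 ≈ 0.22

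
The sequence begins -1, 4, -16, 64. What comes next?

Ratios: 4 / -1 = -4.0
This is a geometric sequence with common ratio r = -4.
Next term = 64 * -4 = -256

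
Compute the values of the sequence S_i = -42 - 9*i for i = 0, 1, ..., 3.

This is an arithmetic sequence.
i=0: S_0 = -42 + -9*0 = -42
i=1: S_1 = -42 + -9*1 = -51
i=2: S_2 = -42 + -9*2 = -60
i=3: S_3 = -42 + -9*3 = -69
The first 4 terms are: [-42, -51, -60, -69]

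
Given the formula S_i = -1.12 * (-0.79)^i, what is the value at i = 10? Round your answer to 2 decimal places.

S_10 = -1.12 * (-0.79)^10 ≈ -1.12 * 0.0947 ≈ -0.11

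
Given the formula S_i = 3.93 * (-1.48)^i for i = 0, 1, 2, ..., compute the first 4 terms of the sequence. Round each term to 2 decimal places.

This is a geometric sequence.
i=0: S_0 = 3.93 * (-1.48)^0 = 3.93
i=1: S_1 = 3.93 * (-1.48)^1 ≈ -5.82
i=2: S_2 = 3.93 * (-1.48)^2 ≈ 8.61
i=3: S_3 = 3.93 * (-1.48)^3 ≈ -12.74
The first 4 terms are: [3.93, -5.82, 8.61, -12.74]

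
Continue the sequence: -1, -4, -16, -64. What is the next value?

Ratios: -4 / -1 = 4.0
This is a geometric sequence with common ratio r = 4.
Next term = -64 * 4 = -256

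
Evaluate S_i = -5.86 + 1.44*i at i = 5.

S_5 = -5.86 + 1.44*5 = -5.86 + 7.2 = 1.34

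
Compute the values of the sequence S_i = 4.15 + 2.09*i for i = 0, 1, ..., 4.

This is an arithmetic sequence.
i=0: S_0 = 4.15 + 2.09*0 = 4.15
i=1: S_1 = 4.15 + 2.09*1 = 6.24
i=2: S_2 = 4.15 + 2.09*2 = 8.33
i=3: S_3 = 4.15 + 2.09*3 = 10.42
i=4: S_4 = 4.15 + 2.09*4 = 12.51
The first 5 terms are: [4.15, 6.24, 8.33, 10.42, 12.51]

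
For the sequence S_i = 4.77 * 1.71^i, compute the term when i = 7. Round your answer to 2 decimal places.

S_7 = 4.77 * 1.71^7 ≈ 4.77 * 42.7536 ≈ 203.93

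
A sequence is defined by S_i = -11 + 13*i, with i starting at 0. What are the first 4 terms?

This is an arithmetic sequence.
i=0: S_0 = -11 + 13*0 = -11
i=1: S_1 = -11 + 13*1 = 2
i=2: S_2 = -11 + 13*2 = 15
i=3: S_3 = -11 + 13*3 = 28
The first 4 terms are: [-11, 2, 15, 28]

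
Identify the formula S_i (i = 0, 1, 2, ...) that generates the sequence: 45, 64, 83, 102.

Check differences: 64 - 45 = 19
83 - 64 = 19
Common difference d = 19.
First term a = 45.
Formula: S_i = 45 + 19*i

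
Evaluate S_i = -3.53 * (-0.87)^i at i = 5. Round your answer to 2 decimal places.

S_5 = -3.53 * (-0.87)^5 ≈ -3.53 * -0.4984 ≈ 1.76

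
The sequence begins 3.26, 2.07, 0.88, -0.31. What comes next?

Differences: 2.07 - 3.26 = -1.19
This is an arithmetic sequence with common difference d = -1.19.
Next term = -0.31 + -1.19 = -1.5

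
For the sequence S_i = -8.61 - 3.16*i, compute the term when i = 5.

S_5 = -8.61 + -3.16*5 = -8.61 + -15.8 = -24.41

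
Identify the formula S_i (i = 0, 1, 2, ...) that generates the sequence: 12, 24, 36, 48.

Check differences: 24 - 12 = 12
36 - 24 = 12
Common difference d = 12.
First term a = 12.
Formula: S_i = 12 + 12*i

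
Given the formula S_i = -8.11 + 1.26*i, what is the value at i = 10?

S_10 = -8.11 + 1.26*10 = -8.11 + 12.6 = 4.49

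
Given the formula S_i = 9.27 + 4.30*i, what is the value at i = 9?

S_9 = 9.27 + 4.3*9 = 9.27 + 38.7 = 47.97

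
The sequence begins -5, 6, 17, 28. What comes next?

Differences: 6 - -5 = 11
This is an arithmetic sequence with common difference d = 11.
Next term = 28 + 11 = 39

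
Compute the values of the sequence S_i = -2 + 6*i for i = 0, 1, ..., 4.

This is an arithmetic sequence.
i=0: S_0 = -2 + 6*0 = -2
i=1: S_1 = -2 + 6*1 = 4
i=2: S_2 = -2 + 6*2 = 10
i=3: S_3 = -2 + 6*3 = 16
i=4: S_4 = -2 + 6*4 = 22
The first 5 terms are: [-2, 4, 10, 16, 22]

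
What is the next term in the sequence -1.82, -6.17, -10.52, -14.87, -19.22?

Differences: -6.17 - -1.82 = -4.35
This is an arithmetic sequence with common difference d = -4.35.
Next term = -19.22 + -4.35 = -23.57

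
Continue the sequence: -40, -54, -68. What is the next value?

Differences: -54 - -40 = -14
This is an arithmetic sequence with common difference d = -14.
Next term = -68 + -14 = -82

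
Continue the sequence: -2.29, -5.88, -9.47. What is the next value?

Differences: -5.88 - -2.29 = -3.59
This is an arithmetic sequence with common difference d = -3.59.
Next term = -9.47 + -3.59 = -13.06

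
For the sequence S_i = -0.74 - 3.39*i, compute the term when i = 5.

S_5 = -0.74 + -3.39*5 = -0.74 + -16.95 = -17.69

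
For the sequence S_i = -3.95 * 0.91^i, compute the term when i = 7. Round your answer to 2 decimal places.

S_7 = -3.95 * 0.91^7 ≈ -3.95 * 0.5168 ≈ -2.04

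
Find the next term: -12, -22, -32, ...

Differences: -22 - -12 = -10
This is an arithmetic sequence with common difference d = -10.
Next term = -32 + -10 = -42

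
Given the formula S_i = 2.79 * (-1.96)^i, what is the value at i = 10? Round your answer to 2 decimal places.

S_10 = 2.79 * (-1.96)^10 ≈ 2.79 * 836.6826 ≈ 2334.34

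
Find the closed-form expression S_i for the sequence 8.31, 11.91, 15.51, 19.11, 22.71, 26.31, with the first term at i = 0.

Check differences: 11.91 - 8.31 = 3.6
15.51 - 11.91 = 3.6
Common difference d = 3.6.
First term a = 8.31.
Formula: S_i = 8.31 + 3.60*i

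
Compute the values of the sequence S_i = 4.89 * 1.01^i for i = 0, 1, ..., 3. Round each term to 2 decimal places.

This is a geometric sequence.
i=0: S_0 = 4.89 * 1.01^0 = 4.89
i=1: S_1 = 4.89 * 1.01^1 ≈ 4.94
i=2: S_2 = 4.89 * 1.01^2 ≈ 4.99
i=3: S_3 = 4.89 * 1.01^3 ≈ 5.04
The first 4 terms are: [4.89, 4.94, 4.99, 5.04]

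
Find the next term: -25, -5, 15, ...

Differences: -5 - -25 = 20
This is an arithmetic sequence with common difference d = 20.
Next term = 15 + 20 = 35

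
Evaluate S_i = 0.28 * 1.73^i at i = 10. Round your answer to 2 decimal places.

S_10 = 0.28 * 1.73^10 ≈ 0.28 * 240.1381 ≈ 67.24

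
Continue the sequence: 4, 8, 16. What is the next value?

Ratios: 8 / 4 = 2.0
This is a geometric sequence with common ratio r = 2.
Next term = 16 * 2 = 32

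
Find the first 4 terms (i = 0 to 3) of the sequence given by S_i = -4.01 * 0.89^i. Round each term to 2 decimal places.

This is a geometric sequence.
i=0: S_0 = -4.01 * 0.89^0 = -4.01
i=1: S_1 = -4.01 * 0.89^1 ≈ -3.57
i=2: S_2 = -4.01 * 0.89^2 ≈ -3.18
i=3: S_3 = -4.01 * 0.89^3 ≈ -2.83
The first 4 terms are: [-4.01, -3.57, -3.18, -2.83]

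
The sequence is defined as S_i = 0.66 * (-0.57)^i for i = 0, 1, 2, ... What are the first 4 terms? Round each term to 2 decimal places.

This is a geometric sequence.
i=0: S_0 = 0.66 * (-0.57)^0 = 0.66
i=1: S_1 = 0.66 * (-0.57)^1 ≈ -0.38
i=2: S_2 = 0.66 * (-0.57)^2 ≈ 0.21
i=3: S_3 = 0.66 * (-0.57)^3 ≈ -0.12
The first 4 terms are: [0.66, -0.38, 0.21, -0.12]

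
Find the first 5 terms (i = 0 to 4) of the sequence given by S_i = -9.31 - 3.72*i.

This is an arithmetic sequence.
i=0: S_0 = -9.31 + -3.72*0 = -9.31
i=1: S_1 = -9.31 + -3.72*1 = -13.03
i=2: S_2 = -9.31 + -3.72*2 = -16.75
i=3: S_3 = -9.31 + -3.72*3 = -20.47
i=4: S_4 = -9.31 + -3.72*4 = -24.19
The first 5 terms are: [-9.31, -13.03, -16.75, -20.47, -24.19]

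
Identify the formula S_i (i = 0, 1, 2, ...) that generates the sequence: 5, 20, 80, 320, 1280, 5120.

Check ratios: 20 / 5 = 4.0
Common ratio r = 4.
First term a = 5.
Formula: S_i = 5 * 4^i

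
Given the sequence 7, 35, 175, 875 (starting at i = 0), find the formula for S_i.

Check ratios: 35 / 7 = 5.0
Common ratio r = 5.
First term a = 7.
Formula: S_i = 7 * 5^i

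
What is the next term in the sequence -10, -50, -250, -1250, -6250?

Ratios: -50 / -10 = 5.0
This is a geometric sequence with common ratio r = 5.
Next term = -6250 * 5 = -31250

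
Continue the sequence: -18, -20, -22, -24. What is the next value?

Differences: -20 - -18 = -2
This is an arithmetic sequence with common difference d = -2.
Next term = -24 + -2 = -26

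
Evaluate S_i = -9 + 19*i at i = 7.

S_7 = -9 + 19*7 = -9 + 133 = 124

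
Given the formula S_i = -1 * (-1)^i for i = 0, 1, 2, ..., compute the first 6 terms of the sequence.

This is a geometric sequence.
i=0: S_0 = -1 * (-1)^0 = -1
i=1: S_1 = -1 * (-1)^1 = 1
i=2: S_2 = -1 * (-1)^2 = -1
i=3: S_3 = -1 * (-1)^3 = 1
i=4: S_4 = -1 * (-1)^4 = -1
i=5: S_5 = -1 * (-1)^5 = 1
The first 6 terms are: [-1, 1, -1, 1, -1, 1]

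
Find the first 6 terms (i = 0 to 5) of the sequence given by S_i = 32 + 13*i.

This is an arithmetic sequence.
i=0: S_0 = 32 + 13*0 = 32
i=1: S_1 = 32 + 13*1 = 45
i=2: S_2 = 32 + 13*2 = 58
i=3: S_3 = 32 + 13*3 = 71
i=4: S_4 = 32 + 13*4 = 84
i=5: S_5 = 32 + 13*5 = 97
The first 6 terms are: [32, 45, 58, 71, 84, 97]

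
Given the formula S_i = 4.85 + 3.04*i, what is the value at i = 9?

S_9 = 4.85 + 3.04*9 = 4.85 + 27.36 = 32.21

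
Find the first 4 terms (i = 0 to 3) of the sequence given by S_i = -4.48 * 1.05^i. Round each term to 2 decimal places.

This is a geometric sequence.
i=0: S_0 = -4.48 * 1.05^0 = -4.48
i=1: S_1 = -4.48 * 1.05^1 ≈ -4.7
i=2: S_2 = -4.48 * 1.05^2 ≈ -4.94
i=3: S_3 = -4.48 * 1.05^3 ≈ -5.19
The first 4 terms are: [-4.48, -4.7, -4.94, -5.19]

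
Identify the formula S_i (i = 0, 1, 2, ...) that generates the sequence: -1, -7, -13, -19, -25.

Check differences: -7 - -1 = -6
-13 - -7 = -6
Common difference d = -6.
First term a = -1.
Formula: S_i = -1 - 6*i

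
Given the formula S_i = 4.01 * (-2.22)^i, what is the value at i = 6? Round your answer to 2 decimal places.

S_6 = 4.01 * (-2.22)^6 ≈ 4.01 * 119.7065 ≈ 480.02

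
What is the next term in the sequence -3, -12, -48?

Ratios: -12 / -3 = 4.0
This is a geometric sequence with common ratio r = 4.
Next term = -48 * 4 = -192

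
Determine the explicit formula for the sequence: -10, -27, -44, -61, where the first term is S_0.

Check differences: -27 - -10 = -17
-44 - -27 = -17
Common difference d = -17.
First term a = -10.
Formula: S_i = -10 - 17*i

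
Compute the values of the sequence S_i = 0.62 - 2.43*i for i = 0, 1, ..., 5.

This is an arithmetic sequence.
i=0: S_0 = 0.62 + -2.43*0 = 0.62
i=1: S_1 = 0.62 + -2.43*1 = -1.81
i=2: S_2 = 0.62 + -2.43*2 = -4.24
i=3: S_3 = 0.62 + -2.43*3 = -6.67
i=4: S_4 = 0.62 + -2.43*4 = -9.1
i=5: S_5 = 0.62 + -2.43*5 = -11.53
The first 6 terms are: [0.62, -1.81, -4.24, -6.67, -9.1, -11.53]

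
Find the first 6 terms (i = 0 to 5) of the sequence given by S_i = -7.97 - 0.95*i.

This is an arithmetic sequence.
i=0: S_0 = -7.97 + -0.95*0 = -7.97
i=1: S_1 = -7.97 + -0.95*1 = -8.92
i=2: S_2 = -7.97 + -0.95*2 = -9.87
i=3: S_3 = -7.97 + -0.95*3 = -10.82
i=4: S_4 = -7.97 + -0.95*4 = -11.77
i=5: S_5 = -7.97 + -0.95*5 = -12.72
The first 6 terms are: [-7.97, -8.92, -9.87, -10.82, -11.77, -12.72]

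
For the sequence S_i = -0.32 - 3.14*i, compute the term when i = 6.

S_6 = -0.32 + -3.14*6 = -0.32 + -18.84 = -19.16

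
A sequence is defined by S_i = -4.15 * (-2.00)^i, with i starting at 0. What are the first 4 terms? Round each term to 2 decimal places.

This is a geometric sequence.
i=0: S_0 = -4.15 * (-2.0)^0 = -4.15
i=1: S_1 = -4.15 * (-2.0)^1 = 8.3
i=2: S_2 = -4.15 * (-2.0)^2 = -16.6
i=3: S_3 = -4.15 * (-2.0)^3 = 33.2
The first 4 terms are: [-4.15, 8.3, -16.6, 33.2]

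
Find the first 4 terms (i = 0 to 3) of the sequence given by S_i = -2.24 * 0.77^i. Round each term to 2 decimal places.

This is a geometric sequence.
i=0: S_0 = -2.24 * 0.77^0 = -2.24
i=1: S_1 = -2.24 * 0.77^1 ≈ -1.72
i=2: S_2 = -2.24 * 0.77^2 ≈ -1.33
i=3: S_3 = -2.24 * 0.77^3 ≈ -1.02
The first 4 terms are: [-2.24, -1.72, -1.33, -1.02]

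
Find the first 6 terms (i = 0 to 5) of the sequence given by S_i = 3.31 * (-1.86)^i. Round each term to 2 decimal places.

This is a geometric sequence.
i=0: S_0 = 3.31 * (-1.86)^0 = 3.31
i=1: S_1 = 3.31 * (-1.86)^1 ≈ -6.16
i=2: S_2 = 3.31 * (-1.86)^2 ≈ 11.45
i=3: S_3 = 3.31 * (-1.86)^3 ≈ -21.3
i=4: S_4 = 3.31 * (-1.86)^4 ≈ 39.62
i=5: S_5 = 3.31 * (-1.86)^5 ≈ -73.69
The first 6 terms are: [3.31, -6.16, 11.45, -21.3, 39.62, -73.69]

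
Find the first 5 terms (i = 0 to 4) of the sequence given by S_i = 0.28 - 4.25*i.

This is an arithmetic sequence.
i=0: S_0 = 0.28 + -4.25*0 = 0.28
i=1: S_1 = 0.28 + -4.25*1 = -3.97
i=2: S_2 = 0.28 + -4.25*2 = -8.22
i=3: S_3 = 0.28 + -4.25*3 = -12.47
i=4: S_4 = 0.28 + -4.25*4 = -16.72
The first 5 terms are: [0.28, -3.97, -8.22, -12.47, -16.72]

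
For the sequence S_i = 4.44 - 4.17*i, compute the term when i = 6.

S_6 = 4.44 + -4.17*6 = 4.44 + -25.02 = -20.58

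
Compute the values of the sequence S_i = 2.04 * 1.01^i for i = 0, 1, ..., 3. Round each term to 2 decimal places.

This is a geometric sequence.
i=0: S_0 = 2.04 * 1.01^0 = 2.04
i=1: S_1 = 2.04 * 1.01^1 ≈ 2.06
i=2: S_2 = 2.04 * 1.01^2 ≈ 2.08
i=3: S_3 = 2.04 * 1.01^3 ≈ 2.1
The first 4 terms are: [2.04, 2.06, 2.08, 2.1]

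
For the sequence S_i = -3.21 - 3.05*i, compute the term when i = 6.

S_6 = -3.21 + -3.05*6 = -3.21 + -18.3 = -21.51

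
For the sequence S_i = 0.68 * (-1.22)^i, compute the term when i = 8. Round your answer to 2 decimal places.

S_8 = 0.68 * (-1.22)^8 ≈ 0.68 * 4.9077 ≈ 3.34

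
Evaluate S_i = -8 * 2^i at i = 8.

S_8 = -8 * 2^8 = -8 * 256 = -2048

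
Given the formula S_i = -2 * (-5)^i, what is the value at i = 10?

S_10 = -2 * (-5)^10 = -2 * 9765625 = -19531250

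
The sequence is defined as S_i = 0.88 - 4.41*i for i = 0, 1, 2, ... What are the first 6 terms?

This is an arithmetic sequence.
i=0: S_0 = 0.88 + -4.41*0 = 0.88
i=1: S_1 = 0.88 + -4.41*1 = -3.53
i=2: S_2 = 0.88 + -4.41*2 = -7.94
i=3: S_3 = 0.88 + -4.41*3 = -12.35
i=4: S_4 = 0.88 + -4.41*4 = -16.76
i=5: S_5 = 0.88 + -4.41*5 = -21.17
The first 6 terms are: [0.88, -3.53, -7.94, -12.35, -16.76, -21.17]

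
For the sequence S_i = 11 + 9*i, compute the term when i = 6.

S_6 = 11 + 9*6 = 11 + 54 = 65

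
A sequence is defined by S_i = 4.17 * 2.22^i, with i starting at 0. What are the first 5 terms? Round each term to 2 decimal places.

This is a geometric sequence.
i=0: S_0 = 4.17 * 2.22^0 = 4.17
i=1: S_1 = 4.17 * 2.22^1 ≈ 9.26
i=2: S_2 = 4.17 * 2.22^2 ≈ 20.55
i=3: S_3 = 4.17 * 2.22^3 ≈ 45.62
i=4: S_4 = 4.17 * 2.22^4 ≈ 101.29
The first 5 terms are: [4.17, 9.26, 20.55, 45.62, 101.29]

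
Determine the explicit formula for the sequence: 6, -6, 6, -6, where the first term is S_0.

Check ratios: -6 / 6 = -1.0
Common ratio r = -1.
First term a = 6.
Formula: S_i = 6 * (-1)^i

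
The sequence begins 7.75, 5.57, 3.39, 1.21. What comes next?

Differences: 5.57 - 7.75 = -2.18
This is an arithmetic sequence with common difference d = -2.18.
Next term = 1.21 + -2.18 = -0.97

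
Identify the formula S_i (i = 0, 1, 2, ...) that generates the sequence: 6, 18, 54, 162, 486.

Check ratios: 18 / 6 = 3.0
Common ratio r = 3.
First term a = 6.
Formula: S_i = 6 * 3^i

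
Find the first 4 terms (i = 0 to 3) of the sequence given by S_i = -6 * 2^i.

This is a geometric sequence.
i=0: S_0 = -6 * 2^0 = -6
i=1: S_1 = -6 * 2^1 = -12
i=2: S_2 = -6 * 2^2 = -24
i=3: S_3 = -6 * 2^3 = -48
The first 4 terms are: [-6, -12, -24, -48]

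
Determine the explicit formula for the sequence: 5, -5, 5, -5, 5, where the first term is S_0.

Check ratios: -5 / 5 = -1.0
Common ratio r = -1.
First term a = 5.
Formula: S_i = 5 * (-1)^i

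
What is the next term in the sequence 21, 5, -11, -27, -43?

Differences: 5 - 21 = -16
This is an arithmetic sequence with common difference d = -16.
Next term = -43 + -16 = -59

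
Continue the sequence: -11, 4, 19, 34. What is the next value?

Differences: 4 - -11 = 15
This is an arithmetic sequence with common difference d = 15.
Next term = 34 + 15 = 49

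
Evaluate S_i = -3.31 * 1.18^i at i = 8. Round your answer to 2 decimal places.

S_8 = -3.31 * 1.18^8 ≈ -3.31 * 3.7589 ≈ -12.44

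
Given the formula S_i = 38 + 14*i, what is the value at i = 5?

S_5 = 38 + 14*5 = 38 + 70 = 108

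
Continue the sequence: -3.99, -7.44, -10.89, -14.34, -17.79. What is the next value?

Differences: -7.44 - -3.99 = -3.45
This is an arithmetic sequence with common difference d = -3.45.
Next term = -17.79 + -3.45 = -21.24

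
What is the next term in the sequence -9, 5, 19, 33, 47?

Differences: 5 - -9 = 14
This is an arithmetic sequence with common difference d = 14.
Next term = 47 + 14 = 61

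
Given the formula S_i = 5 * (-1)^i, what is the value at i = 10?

S_10 = 5 * (-1)^10 = 5 * 1 = 5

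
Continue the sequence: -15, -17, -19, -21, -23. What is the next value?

Differences: -17 - -15 = -2
This is an arithmetic sequence with common difference d = -2.
Next term = -23 + -2 = -25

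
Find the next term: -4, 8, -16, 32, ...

Ratios: 8 / -4 = -2.0
This is a geometric sequence with common ratio r = -2.
Next term = 32 * -2 = -64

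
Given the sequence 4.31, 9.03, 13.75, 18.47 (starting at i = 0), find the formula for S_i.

Check differences: 9.03 - 4.31 = 4.72
13.75 - 9.03 = 4.72
Common difference d = 4.72.
First term a = 4.31.
Formula: S_i = 4.31 + 4.72*i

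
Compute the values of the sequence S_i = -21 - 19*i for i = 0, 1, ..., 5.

This is an arithmetic sequence.
i=0: S_0 = -21 + -19*0 = -21
i=1: S_1 = -21 + -19*1 = -40
i=2: S_2 = -21 + -19*2 = -59
i=3: S_3 = -21 + -19*3 = -78
i=4: S_4 = -21 + -19*4 = -97
i=5: S_5 = -21 + -19*5 = -116
The first 6 terms are: [-21, -40, -59, -78, -97, -116]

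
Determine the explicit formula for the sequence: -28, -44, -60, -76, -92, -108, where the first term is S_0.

Check differences: -44 - -28 = -16
-60 - -44 = -16
Common difference d = -16.
First term a = -28.
Formula: S_i = -28 - 16*i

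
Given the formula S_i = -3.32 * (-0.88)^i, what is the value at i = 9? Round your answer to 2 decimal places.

S_9 = -3.32 * (-0.88)^9 ≈ -3.32 * -0.3165 ≈ 1.05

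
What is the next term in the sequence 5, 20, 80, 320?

Ratios: 20 / 5 = 4.0
This is a geometric sequence with common ratio r = 4.
Next term = 320 * 4 = 1280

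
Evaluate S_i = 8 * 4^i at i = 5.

S_5 = 8 * 4^5 = 8 * 1024 = 8192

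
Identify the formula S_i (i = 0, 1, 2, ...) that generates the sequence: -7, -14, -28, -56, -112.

Check ratios: -14 / -7 = 2.0
Common ratio r = 2.
First term a = -7.
Formula: S_i = -7 * 2^i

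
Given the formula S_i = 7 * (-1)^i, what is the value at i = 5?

S_5 = 7 * (-1)^5 = 7 * -1 = -7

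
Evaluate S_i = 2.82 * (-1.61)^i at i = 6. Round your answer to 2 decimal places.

S_6 = 2.82 * (-1.61)^6 ≈ 2.82 * 17.4163 ≈ 49.11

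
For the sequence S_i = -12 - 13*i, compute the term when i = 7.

S_7 = -12 + -13*7 = -12 + -91 = -103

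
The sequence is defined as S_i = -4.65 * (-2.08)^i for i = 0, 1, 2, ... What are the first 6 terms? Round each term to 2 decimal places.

This is a geometric sequence.
i=0: S_0 = -4.65 * (-2.08)^0 = -4.65
i=1: S_1 = -4.65 * (-2.08)^1 ≈ 9.67
i=2: S_2 = -4.65 * (-2.08)^2 ≈ -20.12
i=3: S_3 = -4.65 * (-2.08)^3 ≈ 41.84
i=4: S_4 = -4.65 * (-2.08)^4 ≈ -87.04
i=5: S_5 = -4.65 * (-2.08)^5 ≈ 181.04
The first 6 terms are: [-4.65, 9.67, -20.12, 41.84, -87.04, 181.04]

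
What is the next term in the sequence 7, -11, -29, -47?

Differences: -11 - 7 = -18
This is an arithmetic sequence with common difference d = -18.
Next term = -47 + -18 = -65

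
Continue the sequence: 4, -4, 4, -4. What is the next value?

Ratios: -4 / 4 = -1.0
This is a geometric sequence with common ratio r = -1.
Next term = -4 * -1 = 4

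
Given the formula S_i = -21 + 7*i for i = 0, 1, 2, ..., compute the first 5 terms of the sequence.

This is an arithmetic sequence.
i=0: S_0 = -21 + 7*0 = -21
i=1: S_1 = -21 + 7*1 = -14
i=2: S_2 = -21 + 7*2 = -7
i=3: S_3 = -21 + 7*3 = 0
i=4: S_4 = -21 + 7*4 = 7
The first 5 terms are: [-21, -14, -7, 0, 7]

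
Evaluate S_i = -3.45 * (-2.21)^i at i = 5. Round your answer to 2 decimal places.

S_5 = -3.45 * (-2.21)^5 ≈ -3.45 * -52.7183 ≈ 181.88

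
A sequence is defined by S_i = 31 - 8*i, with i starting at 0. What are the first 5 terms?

This is an arithmetic sequence.
i=0: S_0 = 31 + -8*0 = 31
i=1: S_1 = 31 + -8*1 = 23
i=2: S_2 = 31 + -8*2 = 15
i=3: S_3 = 31 + -8*3 = 7
i=4: S_4 = 31 + -8*4 = -1
The first 5 terms are: [31, 23, 15, 7, -1]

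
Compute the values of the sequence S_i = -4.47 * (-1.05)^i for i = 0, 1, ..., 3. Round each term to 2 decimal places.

This is a geometric sequence.
i=0: S_0 = -4.47 * (-1.05)^0 = -4.47
i=1: S_1 = -4.47 * (-1.05)^1 ≈ 4.69
i=2: S_2 = -4.47 * (-1.05)^2 ≈ -4.93
i=3: S_3 = -4.47 * (-1.05)^3 ≈ 5.17
The first 4 terms are: [-4.47, 4.69, -4.93, 5.17]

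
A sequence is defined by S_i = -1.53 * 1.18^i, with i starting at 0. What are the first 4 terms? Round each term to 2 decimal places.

This is a geometric sequence.
i=0: S_0 = -1.53 * 1.18^0 = -1.53
i=1: S_1 = -1.53 * 1.18^1 ≈ -1.81
i=2: S_2 = -1.53 * 1.18^2 ≈ -2.13
i=3: S_3 = -1.53 * 1.18^3 ≈ -2.51
The first 4 terms are: [-1.53, -1.81, -2.13, -2.51]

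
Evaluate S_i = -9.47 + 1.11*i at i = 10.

S_10 = -9.47 + 1.11*10 = -9.47 + 11.1 = 1.63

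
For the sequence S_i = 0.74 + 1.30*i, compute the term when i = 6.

S_6 = 0.74 + 1.3*6 = 0.74 + 7.8 = 8.54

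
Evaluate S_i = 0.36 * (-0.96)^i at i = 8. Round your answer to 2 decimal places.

S_8 = 0.36 * (-0.96)^8 ≈ 0.36 * 0.7214 ≈ 0.26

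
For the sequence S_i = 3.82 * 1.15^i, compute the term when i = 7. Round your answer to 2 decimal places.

S_7 = 3.82 * 1.15^7 ≈ 3.82 * 2.66 ≈ 10.16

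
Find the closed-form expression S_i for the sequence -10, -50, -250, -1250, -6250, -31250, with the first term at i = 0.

Check ratios: -50 / -10 = 5.0
Common ratio r = 5.
First term a = -10.
Formula: S_i = -10 * 5^i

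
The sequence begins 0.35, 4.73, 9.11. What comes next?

Differences: 4.73 - 0.35 = 4.38
This is an arithmetic sequence with common difference d = 4.38.
Next term = 9.11 + 4.38 = 13.49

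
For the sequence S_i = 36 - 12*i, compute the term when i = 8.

S_8 = 36 + -12*8 = 36 + -96 = -60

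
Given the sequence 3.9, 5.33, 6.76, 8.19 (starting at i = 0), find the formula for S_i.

Check differences: 5.33 - 3.9 = 1.43
6.76 - 5.33 = 1.43
Common difference d = 1.43.
First term a = 3.9.
Formula: S_i = 3.90 + 1.43*i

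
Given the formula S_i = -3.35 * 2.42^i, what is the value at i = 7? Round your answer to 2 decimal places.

S_7 = -3.35 * 2.42^7 ≈ -3.35 * 486.0798 ≈ -1628.37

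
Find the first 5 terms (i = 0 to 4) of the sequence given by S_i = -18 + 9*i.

This is an arithmetic sequence.
i=0: S_0 = -18 + 9*0 = -18
i=1: S_1 = -18 + 9*1 = -9
i=2: S_2 = -18 + 9*2 = 0
i=3: S_3 = -18 + 9*3 = 9
i=4: S_4 = -18 + 9*4 = 18
The first 5 terms are: [-18, -9, 0, 9, 18]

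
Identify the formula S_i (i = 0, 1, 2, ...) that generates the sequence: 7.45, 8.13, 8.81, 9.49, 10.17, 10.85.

Check differences: 8.13 - 7.45 = 0.68
8.81 - 8.13 = 0.68
Common difference d = 0.68.
First term a = 7.45.
Formula: S_i = 7.45 + 0.68*i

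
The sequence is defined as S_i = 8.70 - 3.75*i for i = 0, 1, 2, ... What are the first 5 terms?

This is an arithmetic sequence.
i=0: S_0 = 8.7 + -3.75*0 = 8.7
i=1: S_1 = 8.7 + -3.75*1 = 4.95
i=2: S_2 = 8.7 + -3.75*2 = 1.2
i=3: S_3 = 8.7 + -3.75*3 = -2.55
i=4: S_4 = 8.7 + -3.75*4 = -6.3
The first 5 terms are: [8.7, 4.95, 1.2, -2.55, -6.3]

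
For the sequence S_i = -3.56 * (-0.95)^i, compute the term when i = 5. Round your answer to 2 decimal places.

S_5 = -3.56 * (-0.95)^5 ≈ -3.56 * -0.7738 ≈ 2.75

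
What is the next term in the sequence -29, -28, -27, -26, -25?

Differences: -28 - -29 = 1
This is an arithmetic sequence with common difference d = 1.
Next term = -25 + 1 = -24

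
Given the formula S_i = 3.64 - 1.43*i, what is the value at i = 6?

S_6 = 3.64 + -1.43*6 = 3.64 + -8.58 = -4.94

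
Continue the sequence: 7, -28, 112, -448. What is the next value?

Ratios: -28 / 7 = -4.0
This is a geometric sequence with common ratio r = -4.
Next term = -448 * -4 = 1792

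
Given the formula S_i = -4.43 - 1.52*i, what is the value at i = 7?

S_7 = -4.43 + -1.52*7 = -4.43 + -10.64 = -15.07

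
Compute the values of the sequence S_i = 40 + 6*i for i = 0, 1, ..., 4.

This is an arithmetic sequence.
i=0: S_0 = 40 + 6*0 = 40
i=1: S_1 = 40 + 6*1 = 46
i=2: S_2 = 40 + 6*2 = 52
i=3: S_3 = 40 + 6*3 = 58
i=4: S_4 = 40 + 6*4 = 64
The first 5 terms are: [40, 46, 52, 58, 64]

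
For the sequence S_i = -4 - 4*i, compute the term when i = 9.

S_9 = -4 + -4*9 = -4 + -36 = -40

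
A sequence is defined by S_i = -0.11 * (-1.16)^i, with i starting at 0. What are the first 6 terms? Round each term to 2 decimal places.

This is a geometric sequence.
i=0: S_0 = -0.11 * (-1.16)^0 = -0.11
i=1: S_1 = -0.11 * (-1.16)^1 ≈ 0.13
i=2: S_2 = -0.11 * (-1.16)^2 ≈ -0.15
i=3: S_3 = -0.11 * (-1.16)^3 ≈ 0.17
i=4: S_4 = -0.11 * (-1.16)^4 ≈ -0.2
i=5: S_5 = -0.11 * (-1.16)^5 ≈ 0.23
The first 6 terms are: [-0.11, 0.13, -0.15, 0.17, -0.2, 0.23]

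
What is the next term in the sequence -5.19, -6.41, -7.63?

Differences: -6.41 - -5.19 = -1.22
This is an arithmetic sequence with common difference d = -1.22.
Next term = -7.63 + -1.22 = -8.85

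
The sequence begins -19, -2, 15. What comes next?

Differences: -2 - -19 = 17
This is an arithmetic sequence with common difference d = 17.
Next term = 15 + 17 = 32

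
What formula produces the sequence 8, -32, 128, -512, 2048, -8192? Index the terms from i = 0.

Check ratios: -32 / 8 = -4.0
Common ratio r = -4.
First term a = 8.
Formula: S_i = 8 * (-4)^i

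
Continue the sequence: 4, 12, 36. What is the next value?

Ratios: 12 / 4 = 3.0
This is a geometric sequence with common ratio r = 3.
Next term = 36 * 3 = 108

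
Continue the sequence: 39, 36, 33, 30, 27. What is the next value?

Differences: 36 - 39 = -3
This is an arithmetic sequence with common difference d = -3.
Next term = 27 + -3 = 24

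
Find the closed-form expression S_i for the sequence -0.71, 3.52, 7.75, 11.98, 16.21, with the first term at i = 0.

Check differences: 3.52 - -0.71 = 4.23
7.75 - 3.52 = 4.23
Common difference d = 4.23.
First term a = -0.71.
Formula: S_i = -0.71 + 4.23*i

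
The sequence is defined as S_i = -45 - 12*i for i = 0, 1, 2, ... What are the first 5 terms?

This is an arithmetic sequence.
i=0: S_0 = -45 + -12*0 = -45
i=1: S_1 = -45 + -12*1 = -57
i=2: S_2 = -45 + -12*2 = -69
i=3: S_3 = -45 + -12*3 = -81
i=4: S_4 = -45 + -12*4 = -93
The first 5 terms are: [-45, -57, -69, -81, -93]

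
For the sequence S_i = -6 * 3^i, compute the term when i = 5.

S_5 = -6 * 3^5 = -6 * 243 = -1458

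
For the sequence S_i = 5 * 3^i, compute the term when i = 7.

S_7 = 5 * 3^7 = 5 * 2187 = 10935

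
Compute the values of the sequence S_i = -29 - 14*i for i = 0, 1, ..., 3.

This is an arithmetic sequence.
i=0: S_0 = -29 + -14*0 = -29
i=1: S_1 = -29 + -14*1 = -43
i=2: S_2 = -29 + -14*2 = -57
i=3: S_3 = -29 + -14*3 = -71
The first 4 terms are: [-29, -43, -57, -71]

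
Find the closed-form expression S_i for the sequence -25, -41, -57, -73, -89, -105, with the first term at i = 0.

Check differences: -41 - -25 = -16
-57 - -41 = -16
Common difference d = -16.
First term a = -25.
Formula: S_i = -25 - 16*i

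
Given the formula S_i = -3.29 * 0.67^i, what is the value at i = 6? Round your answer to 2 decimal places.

S_6 = -3.29 * 0.67^6 ≈ -3.29 * 0.0905 ≈ -0.3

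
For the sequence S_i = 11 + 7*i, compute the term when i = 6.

S_6 = 11 + 7*6 = 11 + 42 = 53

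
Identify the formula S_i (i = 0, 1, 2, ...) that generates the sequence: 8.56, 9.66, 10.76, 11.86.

Check differences: 9.66 - 8.56 = 1.1
10.76 - 9.66 = 1.1
Common difference d = 1.1.
First term a = 8.56.
Formula: S_i = 8.56 + 1.10*i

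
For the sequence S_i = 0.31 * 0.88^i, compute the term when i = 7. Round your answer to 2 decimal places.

S_7 = 0.31 * 0.88^7 ≈ 0.31 * 0.4087 ≈ 0.13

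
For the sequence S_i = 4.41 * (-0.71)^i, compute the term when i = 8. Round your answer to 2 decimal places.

S_8 = 4.41 * (-0.71)^8 ≈ 4.41 * 0.0646 ≈ 0.28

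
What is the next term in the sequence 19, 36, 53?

Differences: 36 - 19 = 17
This is an arithmetic sequence with common difference d = 17.
Next term = 53 + 17 = 70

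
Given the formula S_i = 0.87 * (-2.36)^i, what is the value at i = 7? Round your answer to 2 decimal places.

S_7 = 0.87 * (-2.36)^7 ≈ 0.87 * -407.7407 ≈ -354.73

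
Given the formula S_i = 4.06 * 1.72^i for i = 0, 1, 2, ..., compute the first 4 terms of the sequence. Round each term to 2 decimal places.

This is a geometric sequence.
i=0: S_0 = 4.06 * 1.72^0 = 4.06
i=1: S_1 = 4.06 * 1.72^1 ≈ 6.98
i=2: S_2 = 4.06 * 1.72^2 ≈ 12.01
i=3: S_3 = 4.06 * 1.72^3 ≈ 20.66
The first 4 terms are: [4.06, 6.98, 12.01, 20.66]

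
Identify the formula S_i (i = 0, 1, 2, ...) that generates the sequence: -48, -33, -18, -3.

Check differences: -33 - -48 = 15
-18 - -33 = 15
Common difference d = 15.
First term a = -48.
Formula: S_i = -48 + 15*i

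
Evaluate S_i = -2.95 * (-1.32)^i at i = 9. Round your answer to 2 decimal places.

S_9 = -2.95 * (-1.32)^9 ≈ -2.95 * -12.1665 ≈ 35.89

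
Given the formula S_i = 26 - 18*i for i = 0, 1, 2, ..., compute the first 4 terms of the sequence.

This is an arithmetic sequence.
i=0: S_0 = 26 + -18*0 = 26
i=1: S_1 = 26 + -18*1 = 8
i=2: S_2 = 26 + -18*2 = -10
i=3: S_3 = 26 + -18*3 = -28
The first 4 terms are: [26, 8, -10, -28]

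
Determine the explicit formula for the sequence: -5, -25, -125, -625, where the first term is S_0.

Check ratios: -25 / -5 = 5.0
Common ratio r = 5.
First term a = -5.
Formula: S_i = -5 * 5^i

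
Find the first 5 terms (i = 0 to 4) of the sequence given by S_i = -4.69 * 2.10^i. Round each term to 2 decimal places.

This is a geometric sequence.
i=0: S_0 = -4.69 * 2.1^0 = -4.69
i=1: S_1 = -4.69 * 2.1^1 ≈ -9.85
i=2: S_2 = -4.69 * 2.1^2 ≈ -20.68
i=3: S_3 = -4.69 * 2.1^3 ≈ -43.43
i=4: S_4 = -4.69 * 2.1^4 ≈ -91.21
The first 5 terms are: [-4.69, -9.85, -20.68, -43.43, -91.21]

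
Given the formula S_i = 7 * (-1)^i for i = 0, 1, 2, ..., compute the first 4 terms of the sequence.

This is a geometric sequence.
i=0: S_0 = 7 * (-1)^0 = 7
i=1: S_1 = 7 * (-1)^1 = -7
i=2: S_2 = 7 * (-1)^2 = 7
i=3: S_3 = 7 * (-1)^3 = -7
The first 4 terms are: [7, -7, 7, -7]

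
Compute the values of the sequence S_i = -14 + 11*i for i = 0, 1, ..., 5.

This is an arithmetic sequence.
i=0: S_0 = -14 + 11*0 = -14
i=1: S_1 = -14 + 11*1 = -3
i=2: S_2 = -14 + 11*2 = 8
i=3: S_3 = -14 + 11*3 = 19
i=4: S_4 = -14 + 11*4 = 30
i=5: S_5 = -14 + 11*5 = 41
The first 6 terms are: [-14, -3, 8, 19, 30, 41]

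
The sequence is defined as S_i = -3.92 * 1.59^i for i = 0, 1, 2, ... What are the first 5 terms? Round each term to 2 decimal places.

This is a geometric sequence.
i=0: S_0 = -3.92 * 1.59^0 = -3.92
i=1: S_1 = -3.92 * 1.59^1 ≈ -6.23
i=2: S_2 = -3.92 * 1.59^2 ≈ -9.91
i=3: S_3 = -3.92 * 1.59^3 ≈ -15.76
i=4: S_4 = -3.92 * 1.59^4 ≈ -25.05
The first 5 terms are: [-3.92, -6.23, -9.91, -15.76, -25.05]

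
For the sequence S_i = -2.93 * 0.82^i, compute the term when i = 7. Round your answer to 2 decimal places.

S_7 = -2.93 * 0.82^7 ≈ -2.93 * 0.2493 ≈ -0.73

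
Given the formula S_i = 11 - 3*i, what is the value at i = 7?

S_7 = 11 + -3*7 = 11 + -21 = -10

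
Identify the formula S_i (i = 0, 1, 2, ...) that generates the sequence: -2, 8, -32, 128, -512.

Check ratios: 8 / -2 = -4.0
Common ratio r = -4.
First term a = -2.
Formula: S_i = -2 * (-4)^i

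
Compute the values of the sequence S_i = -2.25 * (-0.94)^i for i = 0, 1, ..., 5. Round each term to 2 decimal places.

This is a geometric sequence.
i=0: S_0 = -2.25 * (-0.94)^0 = -2.25
i=1: S_1 = -2.25 * (-0.94)^1 ≈ 2.12
i=2: S_2 = -2.25 * (-0.94)^2 ≈ -1.99
i=3: S_3 = -2.25 * (-0.94)^3 ≈ 1.87
i=4: S_4 = -2.25 * (-0.94)^4 ≈ -1.76
i=5: S_5 = -2.25 * (-0.94)^5 ≈ 1.65
The first 6 terms are: [-2.25, 2.12, -1.99, 1.87, -1.76, 1.65]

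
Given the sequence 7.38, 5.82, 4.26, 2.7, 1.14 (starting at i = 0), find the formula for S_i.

Check differences: 5.82 - 7.38 = -1.56
4.26 - 5.82 = -1.56
Common difference d = -1.56.
First term a = 7.38.
Formula: S_i = 7.38 - 1.56*i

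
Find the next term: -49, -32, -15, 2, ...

Differences: -32 - -49 = 17
This is an arithmetic sequence with common difference d = 17.
Next term = 2 + 17 = 19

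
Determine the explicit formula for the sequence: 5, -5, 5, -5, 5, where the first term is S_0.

Check ratios: -5 / 5 = -1.0
Common ratio r = -1.
First term a = 5.
Formula: S_i = 5 * (-1)^i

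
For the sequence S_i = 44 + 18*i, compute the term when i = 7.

S_7 = 44 + 18*7 = 44 + 126 = 170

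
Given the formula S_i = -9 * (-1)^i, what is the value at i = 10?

S_10 = -9 * (-1)^10 = -9 * 1 = -9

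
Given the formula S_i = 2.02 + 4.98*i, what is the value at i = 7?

S_7 = 2.02 + 4.98*7 = 2.02 + 34.86 = 36.88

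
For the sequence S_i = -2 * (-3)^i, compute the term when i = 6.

S_6 = -2 * (-3)^6 = -2 * 729 = -1458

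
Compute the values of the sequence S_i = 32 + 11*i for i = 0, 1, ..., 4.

This is an arithmetic sequence.
i=0: S_0 = 32 + 11*0 = 32
i=1: S_1 = 32 + 11*1 = 43
i=2: S_2 = 32 + 11*2 = 54
i=3: S_3 = 32 + 11*3 = 65
i=4: S_4 = 32 + 11*4 = 76
The first 5 terms are: [32, 43, 54, 65, 76]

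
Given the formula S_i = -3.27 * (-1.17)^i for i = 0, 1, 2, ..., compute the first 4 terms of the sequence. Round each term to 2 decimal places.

This is a geometric sequence.
i=0: S_0 = -3.27 * (-1.17)^0 = -3.27
i=1: S_1 = -3.27 * (-1.17)^1 ≈ 3.83
i=2: S_2 = -3.27 * (-1.17)^2 ≈ -4.48
i=3: S_3 = -3.27 * (-1.17)^3 ≈ 5.24
The first 4 terms are: [-3.27, 3.83, -4.48, 5.24]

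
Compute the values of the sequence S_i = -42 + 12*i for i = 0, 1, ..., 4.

This is an arithmetic sequence.
i=0: S_0 = -42 + 12*0 = -42
i=1: S_1 = -42 + 12*1 = -30
i=2: S_2 = -42 + 12*2 = -18
i=3: S_3 = -42 + 12*3 = -6
i=4: S_4 = -42 + 12*4 = 6
The first 5 terms are: [-42, -30, -18, -6, 6]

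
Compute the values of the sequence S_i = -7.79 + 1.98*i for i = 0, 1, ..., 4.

This is an arithmetic sequence.
i=0: S_0 = -7.79 + 1.98*0 = -7.79
i=1: S_1 = -7.79 + 1.98*1 = -5.81
i=2: S_2 = -7.79 + 1.98*2 = -3.83
i=3: S_3 = -7.79 + 1.98*3 = -1.85
i=4: S_4 = -7.79 + 1.98*4 = 0.13
The first 5 terms are: [-7.79, -5.81, -3.83, -1.85, 0.13]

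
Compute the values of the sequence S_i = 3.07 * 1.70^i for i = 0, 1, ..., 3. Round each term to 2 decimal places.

This is a geometric sequence.
i=0: S_0 = 3.07 * 1.7^0 = 3.07
i=1: S_1 = 3.07 * 1.7^1 ≈ 5.22
i=2: S_2 = 3.07 * 1.7^2 ≈ 8.87
i=3: S_3 = 3.07 * 1.7^3 ≈ 15.08
The first 4 terms are: [3.07, 5.22, 8.87, 15.08]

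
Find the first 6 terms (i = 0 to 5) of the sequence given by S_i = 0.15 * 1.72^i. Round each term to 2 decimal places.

This is a geometric sequence.
i=0: S_0 = 0.15 * 1.72^0 = 0.15
i=1: S_1 = 0.15 * 1.72^1 ≈ 0.26
i=2: S_2 = 0.15 * 1.72^2 ≈ 0.44
i=3: S_3 = 0.15 * 1.72^3 ≈ 0.76
i=4: S_4 = 0.15 * 1.72^4 ≈ 1.31
i=5: S_5 = 0.15 * 1.72^5 ≈ 2.26
The first 6 terms are: [0.15, 0.26, 0.44, 0.76, 1.31, 2.26]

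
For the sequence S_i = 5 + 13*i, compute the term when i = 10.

S_10 = 5 + 13*10 = 5 + 130 = 135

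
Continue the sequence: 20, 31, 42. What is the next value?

Differences: 31 - 20 = 11
This is an arithmetic sequence with common difference d = 11.
Next term = 42 + 11 = 53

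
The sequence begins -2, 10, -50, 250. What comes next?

Ratios: 10 / -2 = -5.0
This is a geometric sequence with common ratio r = -5.
Next term = 250 * -5 = -1250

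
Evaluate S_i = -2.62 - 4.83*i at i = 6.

S_6 = -2.62 + -4.83*6 = -2.62 + -28.98 = -31.6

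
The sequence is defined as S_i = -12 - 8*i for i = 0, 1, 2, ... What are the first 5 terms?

This is an arithmetic sequence.
i=0: S_0 = -12 + -8*0 = -12
i=1: S_1 = -12 + -8*1 = -20
i=2: S_2 = -12 + -8*2 = -28
i=3: S_3 = -12 + -8*3 = -36
i=4: S_4 = -12 + -8*4 = -44
The first 5 terms are: [-12, -20, -28, -36, -44]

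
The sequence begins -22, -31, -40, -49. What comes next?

Differences: -31 - -22 = -9
This is an arithmetic sequence with common difference d = -9.
Next term = -49 + -9 = -58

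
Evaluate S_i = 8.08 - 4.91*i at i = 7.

S_7 = 8.08 + -4.91*7 = 8.08 + -34.37 = -26.29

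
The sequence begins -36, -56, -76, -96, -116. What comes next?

Differences: -56 - -36 = -20
This is an arithmetic sequence with common difference d = -20.
Next term = -116 + -20 = -136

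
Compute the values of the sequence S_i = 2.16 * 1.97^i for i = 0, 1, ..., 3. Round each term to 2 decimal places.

This is a geometric sequence.
i=0: S_0 = 2.16 * 1.97^0 = 2.16
i=1: S_1 = 2.16 * 1.97^1 ≈ 4.26
i=2: S_2 = 2.16 * 1.97^2 ≈ 8.38
i=3: S_3 = 2.16 * 1.97^3 ≈ 16.51
The first 4 terms are: [2.16, 4.26, 8.38, 16.51]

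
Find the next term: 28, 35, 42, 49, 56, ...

Differences: 35 - 28 = 7
This is an arithmetic sequence with common difference d = 7.
Next term = 56 + 7 = 63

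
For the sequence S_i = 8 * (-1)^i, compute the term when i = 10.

S_10 = 8 * (-1)^10 = 8 * 1 = 8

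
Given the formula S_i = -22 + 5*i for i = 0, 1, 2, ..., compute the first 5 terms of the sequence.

This is an arithmetic sequence.
i=0: S_0 = -22 + 5*0 = -22
i=1: S_1 = -22 + 5*1 = -17
i=2: S_2 = -22 + 5*2 = -12
i=3: S_3 = -22 + 5*3 = -7
i=4: S_4 = -22 + 5*4 = -2
The first 5 terms are: [-22, -17, -12, -7, -2]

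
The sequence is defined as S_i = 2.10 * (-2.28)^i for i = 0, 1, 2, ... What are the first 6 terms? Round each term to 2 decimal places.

This is a geometric sequence.
i=0: S_0 = 2.1 * (-2.28)^0 = 2.1
i=1: S_1 = 2.1 * (-2.28)^1 ≈ -4.79
i=2: S_2 = 2.1 * (-2.28)^2 ≈ 10.92
i=3: S_3 = 2.1 * (-2.28)^3 ≈ -24.89
i=4: S_4 = 2.1 * (-2.28)^4 ≈ 56.75
i=5: S_5 = 2.1 * (-2.28)^5 ≈ -129.39
The first 6 terms are: [2.1, -4.79, 10.92, -24.89, 56.75, -129.39]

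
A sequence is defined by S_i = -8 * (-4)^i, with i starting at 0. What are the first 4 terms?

This is a geometric sequence.
i=0: S_0 = -8 * (-4)^0 = -8
i=1: S_1 = -8 * (-4)^1 = 32
i=2: S_2 = -8 * (-4)^2 = -128
i=3: S_3 = -8 * (-4)^3 = 512
The first 4 terms are: [-8, 32, -128, 512]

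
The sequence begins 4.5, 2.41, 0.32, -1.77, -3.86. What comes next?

Differences: 2.41 - 4.5 = -2.09
This is an arithmetic sequence with common difference d = -2.09.
Next term = -3.86 + -2.09 = -5.95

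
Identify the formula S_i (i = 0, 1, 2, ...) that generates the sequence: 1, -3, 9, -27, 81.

Check ratios: -3 / 1 = -3.0
Common ratio r = -3.
First term a = 1.
Formula: S_i = 1 * (-3)^i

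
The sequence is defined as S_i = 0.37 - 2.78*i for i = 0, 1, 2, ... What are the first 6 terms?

This is an arithmetic sequence.
i=0: S_0 = 0.37 + -2.78*0 = 0.37
i=1: S_1 = 0.37 + -2.78*1 = -2.41
i=2: S_2 = 0.37 + -2.78*2 = -5.19
i=3: S_3 = 0.37 + -2.78*3 = -7.97
i=4: S_4 = 0.37 + -2.78*4 = -10.75
i=5: S_5 = 0.37 + -2.78*5 = -13.53
The first 6 terms are: [0.37, -2.41, -5.19, -7.97, -10.75, -13.53]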